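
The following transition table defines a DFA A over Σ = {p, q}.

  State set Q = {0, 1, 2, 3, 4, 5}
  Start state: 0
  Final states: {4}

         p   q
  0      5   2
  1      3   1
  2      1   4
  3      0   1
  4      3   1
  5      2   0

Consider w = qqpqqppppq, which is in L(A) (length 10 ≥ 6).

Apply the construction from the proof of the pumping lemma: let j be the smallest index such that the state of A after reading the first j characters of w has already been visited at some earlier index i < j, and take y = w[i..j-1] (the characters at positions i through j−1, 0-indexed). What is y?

State sequence: 0 -q-> 2 -q-> 4 -p-> 3 -q-> 1 -q-> 1 -p-> 3 -p-> 0 -p-> 5 -p-> 2 -q-> 4
First repeat at step 5: 1 was already visited.

So i = 4, j = 5, giving x = w[0:4] = qqpq, y = w[4:5] = q, z = w[5:10] = ppppq.
Check: |xy| = 5 ≤ 6 and |y| = 1 ≥ 1. Reading y takes A from 1 back to 1, so every xyⁱz is accepted.

q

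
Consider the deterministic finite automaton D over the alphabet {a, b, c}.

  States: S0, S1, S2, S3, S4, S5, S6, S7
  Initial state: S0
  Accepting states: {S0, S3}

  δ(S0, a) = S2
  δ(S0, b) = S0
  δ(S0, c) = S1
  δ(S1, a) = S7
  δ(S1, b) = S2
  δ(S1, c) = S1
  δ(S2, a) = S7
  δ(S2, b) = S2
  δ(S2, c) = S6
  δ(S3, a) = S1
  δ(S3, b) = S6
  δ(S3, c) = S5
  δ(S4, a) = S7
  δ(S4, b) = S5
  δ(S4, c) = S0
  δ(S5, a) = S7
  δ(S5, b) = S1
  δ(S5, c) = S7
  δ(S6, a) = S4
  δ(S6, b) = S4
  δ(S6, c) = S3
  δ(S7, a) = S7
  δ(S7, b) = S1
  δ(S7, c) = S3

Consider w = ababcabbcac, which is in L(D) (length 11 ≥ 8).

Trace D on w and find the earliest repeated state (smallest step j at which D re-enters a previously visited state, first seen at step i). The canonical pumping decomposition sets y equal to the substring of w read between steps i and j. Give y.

b

Run of D on w = a b a b c a b b c a c:
  step 0: S0  (start)
  step 1: S2  (read a: S0→S2)
  step 2: S2  (read b: S2→S2)   ← first repeat (S2 seen earlier)
  step 3: S7  (read a: S2→S7)
  step 4: S1  (read b: S7→S1)
  step 5: S1  (read c: S1→S1)
  step 6: S7  (read a: S1→S7)
  step 7: S1  (read b: S7→S1)
  step 8: S2  (read b: S1→S2)
  step 9: S6  (read c: S2→S6)
  step 10: S4  (read a: S6→S4)
  step 11: S0  (read c: S4→S0)

So i = 1, j = 2, giving x = w[0:1] = a, y = w[1:2] = b, z = w[2:11] = abcabbcac.
Check: |xy| = 2 ≤ 8 and |y| = 1 ≥ 1. Reading y takes D from S2 back to S2, so every xyⁱz is accepted.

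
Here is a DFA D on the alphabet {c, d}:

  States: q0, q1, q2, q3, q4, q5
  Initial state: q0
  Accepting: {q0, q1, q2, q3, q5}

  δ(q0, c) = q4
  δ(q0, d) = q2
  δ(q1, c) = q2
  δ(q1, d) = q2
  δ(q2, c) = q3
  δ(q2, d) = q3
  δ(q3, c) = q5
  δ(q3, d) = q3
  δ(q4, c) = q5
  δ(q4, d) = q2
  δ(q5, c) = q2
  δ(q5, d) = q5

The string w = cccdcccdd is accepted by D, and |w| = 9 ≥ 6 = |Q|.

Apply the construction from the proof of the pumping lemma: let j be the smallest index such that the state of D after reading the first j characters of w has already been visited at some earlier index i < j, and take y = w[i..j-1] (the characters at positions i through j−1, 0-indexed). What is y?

cdc

State sequence: q0 -c-> q4 -c-> q5 -c-> q2 -d-> q3 -c-> q5 -c-> q2 -c-> q3 -d-> q3 -d-> q3
First repeat at step 5: q5 was already visited.

So i = 2, j = 5, giving x = w[0:2] = cc, y = w[2:5] = cdc, z = w[5:9] = ccdd.
Check: |xy| = 5 ≤ 6 and |y| = 3 ≥ 1. Reading y takes D from q5 back to q5, so every xyⁱz is accepted.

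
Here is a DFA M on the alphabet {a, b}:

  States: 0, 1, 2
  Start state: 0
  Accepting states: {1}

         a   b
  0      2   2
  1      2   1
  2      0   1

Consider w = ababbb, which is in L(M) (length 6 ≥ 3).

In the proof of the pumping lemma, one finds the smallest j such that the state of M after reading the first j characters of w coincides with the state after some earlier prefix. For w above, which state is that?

State sequence: 0 -a-> 2 -b-> 1 -a-> 2 -b-> 1 -b-> 1 -b-> 1
First repeat at step 3: 2 was already visited.

The earliest repeat is at step j = 3: M is in 2, which it already visited at step i = 1.

2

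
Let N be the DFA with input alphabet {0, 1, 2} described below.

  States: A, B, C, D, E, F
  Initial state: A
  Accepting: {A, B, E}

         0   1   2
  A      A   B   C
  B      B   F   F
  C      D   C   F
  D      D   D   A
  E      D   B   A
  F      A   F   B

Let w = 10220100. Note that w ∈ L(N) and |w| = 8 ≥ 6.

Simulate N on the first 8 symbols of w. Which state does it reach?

State sequence: A -1-> B -0-> B -2-> F -2-> B -0-> B -1-> F -0-> A -0-> A

After reading 8 characters, N is in state A.

A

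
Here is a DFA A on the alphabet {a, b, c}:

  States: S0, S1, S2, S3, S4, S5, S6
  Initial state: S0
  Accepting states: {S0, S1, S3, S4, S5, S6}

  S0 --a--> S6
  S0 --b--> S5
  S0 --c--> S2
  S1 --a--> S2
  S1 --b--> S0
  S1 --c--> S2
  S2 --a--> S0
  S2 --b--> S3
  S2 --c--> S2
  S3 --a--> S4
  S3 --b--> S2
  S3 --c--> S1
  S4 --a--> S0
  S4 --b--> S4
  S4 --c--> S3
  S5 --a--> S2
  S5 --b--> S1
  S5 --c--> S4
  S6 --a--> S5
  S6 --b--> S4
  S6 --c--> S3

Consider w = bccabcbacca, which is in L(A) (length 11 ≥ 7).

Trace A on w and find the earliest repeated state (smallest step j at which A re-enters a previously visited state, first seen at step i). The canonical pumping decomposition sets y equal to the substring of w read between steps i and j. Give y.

State sequence: S0 -b-> S5 -c-> S4 -c-> S3 -a-> S4 -b-> S4 -c-> S3 -b-> S2 -a-> S0 -c-> S2 -c-> S2 -a-> S0
First repeat at step 4: S4 was already visited.

So i = 2, j = 4, giving x = w[0:2] = bc, y = w[2:4] = ca, z = w[4:11] = bcbacca.
Check: |xy| = 4 ≤ 7 and |y| = 2 ≥ 1. Reading y takes A from S4 back to S4, so every xyⁱz is accepted.

ca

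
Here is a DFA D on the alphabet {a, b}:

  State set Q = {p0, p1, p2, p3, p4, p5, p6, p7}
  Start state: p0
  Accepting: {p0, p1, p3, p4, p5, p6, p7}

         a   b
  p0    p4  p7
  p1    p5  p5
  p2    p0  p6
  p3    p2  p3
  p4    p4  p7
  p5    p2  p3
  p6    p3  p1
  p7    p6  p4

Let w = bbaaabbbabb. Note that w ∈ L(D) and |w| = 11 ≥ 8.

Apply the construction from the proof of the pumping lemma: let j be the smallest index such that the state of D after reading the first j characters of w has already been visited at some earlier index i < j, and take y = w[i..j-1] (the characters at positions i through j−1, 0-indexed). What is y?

Run of D on w = b b a a a b b b a b b:
  step 0: p0  (start)
  step 1: p7  (read b: p0→p7)
  step 2: p4  (read b: p7→p4)
  step 3: p4  (read a: p4→p4)   ← first repeat (p4 seen earlier)
  step 4: p4  (read a: p4→p4)
  step 5: p4  (read a: p4→p4)
  step 6: p7  (read b: p4→p7)
  step 7: p4  (read b: p7→p4)
  step 8: p7  (read b: p4→p7)
  step 9: p6  (read a: p7→p6)
  step 10: p1  (read b: p6→p1)
  step 11: p5  (read b: p1→p5)

So i = 2, j = 3, giving x = w[0:2] = bb, y = w[2:3] = a, z = w[3:11] = aabbbabb.
Check: |xy| = 3 ≤ 8 and |y| = 1 ≥ 1. Reading y takes D from p4 back to p4, so every xyⁱz is accepted.
Since D has 8 states, any run of length ≥ 8 visits 8+1 states, so by pigeonhole some state repeats within the first 8 steps — that repeat gives the pumpable loop.

a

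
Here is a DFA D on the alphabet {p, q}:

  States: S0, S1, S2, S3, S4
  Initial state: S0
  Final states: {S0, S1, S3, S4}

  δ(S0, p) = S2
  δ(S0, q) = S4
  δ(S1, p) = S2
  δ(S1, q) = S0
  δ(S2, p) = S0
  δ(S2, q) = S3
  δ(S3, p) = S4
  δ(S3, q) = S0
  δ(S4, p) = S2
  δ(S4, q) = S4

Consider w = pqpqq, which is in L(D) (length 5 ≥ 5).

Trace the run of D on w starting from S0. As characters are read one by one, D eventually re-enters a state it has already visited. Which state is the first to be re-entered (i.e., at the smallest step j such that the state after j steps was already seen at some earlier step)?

S4

Run of D on w = p q p q q:
  step 0: S0  (start)
  step 1: S2  (read p: S0→S2)
  step 2: S3  (read q: S2→S3)
  step 3: S4  (read p: S3→S4)
  step 4: S4  (read q: S4→S4)   ← first repeat (S4 seen earlier)
  step 5: S4  (read q: S4→S4)

The earliest repeat is at step j = 4: D is in S4, which it already visited at step i = 3.
Since D has 5 states, any run of length ≥ 5 visits 5+1 states, so by pigeonhole some state repeats within the first 5 steps — that repeat gives the pumpable loop.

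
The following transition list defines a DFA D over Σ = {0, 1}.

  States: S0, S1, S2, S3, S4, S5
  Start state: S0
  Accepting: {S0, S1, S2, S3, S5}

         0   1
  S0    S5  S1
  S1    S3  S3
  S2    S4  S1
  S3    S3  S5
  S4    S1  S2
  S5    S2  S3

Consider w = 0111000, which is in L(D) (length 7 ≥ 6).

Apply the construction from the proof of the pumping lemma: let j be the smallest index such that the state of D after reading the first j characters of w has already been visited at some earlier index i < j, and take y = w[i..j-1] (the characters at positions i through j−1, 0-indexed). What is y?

11

State sequence: S0 -0-> S5 -1-> S3 -1-> S5 -1-> S3 -0-> S3 -0-> S3 -0-> S3
First repeat at step 3: S5 was already visited.

So i = 1, j = 3, giving x = w[0:1] = 0, y = w[1:3] = 11, z = w[3:7] = 1000.
Check: |xy| = 3 ≤ 6 and |y| = 2 ≥ 1. Reading y takes D from S5 back to S5, so every xyⁱz is accepted.
With |Q| = 6, pigeonhole forces a state repeat no later than step 6; the substring read between the first and second visits to that state can be pumped.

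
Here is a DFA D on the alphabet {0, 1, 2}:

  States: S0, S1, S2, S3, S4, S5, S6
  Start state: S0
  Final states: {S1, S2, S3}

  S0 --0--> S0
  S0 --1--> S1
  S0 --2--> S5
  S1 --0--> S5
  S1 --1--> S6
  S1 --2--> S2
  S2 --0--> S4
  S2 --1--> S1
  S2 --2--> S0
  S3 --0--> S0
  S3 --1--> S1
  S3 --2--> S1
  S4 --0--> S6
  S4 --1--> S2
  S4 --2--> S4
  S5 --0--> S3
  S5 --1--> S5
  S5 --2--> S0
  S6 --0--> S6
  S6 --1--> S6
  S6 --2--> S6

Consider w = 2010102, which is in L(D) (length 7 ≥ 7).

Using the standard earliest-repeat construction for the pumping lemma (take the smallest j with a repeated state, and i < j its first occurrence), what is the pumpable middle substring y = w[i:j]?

State sequence: S0 -2-> S5 -0-> S3 -1-> S1 -0-> S5 -1-> S5 -0-> S3 -2-> S1
First repeat at step 4: S5 was already visited.

So i = 1, j = 4, giving x = w[0:1] = 2, y = w[1:4] = 010, z = w[4:7] = 102.
Check: |xy| = 4 ≤ 7 and |y| = 3 ≥ 1. Reading y takes D from S5 back to S5, so every xyⁱz is accepted.

010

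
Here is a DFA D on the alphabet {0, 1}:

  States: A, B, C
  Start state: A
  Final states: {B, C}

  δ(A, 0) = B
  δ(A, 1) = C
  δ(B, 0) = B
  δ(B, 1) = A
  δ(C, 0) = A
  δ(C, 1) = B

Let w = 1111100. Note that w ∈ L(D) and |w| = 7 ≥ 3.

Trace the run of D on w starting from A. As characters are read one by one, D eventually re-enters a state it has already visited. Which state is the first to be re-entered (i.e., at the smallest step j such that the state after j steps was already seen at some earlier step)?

A

State sequence: A -1-> C -1-> B -1-> A -1-> C -1-> B -0-> B -0-> B
First repeat at step 3: A was already visited.

The earliest repeat is at step j = 3: D is in A, which it already visited at step i = 0.
Since D has 3 states, any run of length ≥ 3 visits 3+1 states, so by pigeonhole some state repeats within the first 3 steps — that repeat gives the pumpable loop.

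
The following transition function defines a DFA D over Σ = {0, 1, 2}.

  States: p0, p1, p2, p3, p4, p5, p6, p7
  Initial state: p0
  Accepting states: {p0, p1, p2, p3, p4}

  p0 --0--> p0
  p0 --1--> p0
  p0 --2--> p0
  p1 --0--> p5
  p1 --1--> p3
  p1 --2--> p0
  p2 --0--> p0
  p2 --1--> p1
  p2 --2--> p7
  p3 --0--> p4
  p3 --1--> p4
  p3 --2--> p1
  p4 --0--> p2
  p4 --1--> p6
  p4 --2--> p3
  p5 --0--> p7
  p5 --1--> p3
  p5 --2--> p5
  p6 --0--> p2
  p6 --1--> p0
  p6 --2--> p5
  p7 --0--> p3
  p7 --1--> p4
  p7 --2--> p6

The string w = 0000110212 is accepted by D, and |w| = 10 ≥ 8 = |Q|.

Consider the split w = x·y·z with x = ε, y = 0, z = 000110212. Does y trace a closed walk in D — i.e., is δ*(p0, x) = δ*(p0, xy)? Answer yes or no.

yes

State sequence: p0 -0-> p0

After x (step 0): p0. After xy (step 1): p0.
They match, so y = 0 drives D around a cycle from p0 back to itself; pumping y any number of times keeps D in p0 before reading z, and xyⁱz ∈ L(D) for every i ≥ 0.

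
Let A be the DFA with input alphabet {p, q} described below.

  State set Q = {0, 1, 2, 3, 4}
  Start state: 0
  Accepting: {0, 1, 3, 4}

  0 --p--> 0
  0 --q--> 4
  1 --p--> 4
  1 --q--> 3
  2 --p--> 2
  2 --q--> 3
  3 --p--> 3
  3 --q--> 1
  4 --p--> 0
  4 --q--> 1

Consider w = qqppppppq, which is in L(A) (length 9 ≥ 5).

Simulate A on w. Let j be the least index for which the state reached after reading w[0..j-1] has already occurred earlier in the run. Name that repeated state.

4

State sequence: 0 -q-> 4 -q-> 1 -p-> 4 -p-> 0 -p-> 0 -p-> 0 -p-> 0 -p-> 0 -q-> 4
First repeat at step 3: 4 was already visited.

The earliest repeat is at step j = 3: A is in 4, which it already visited at step i = 1.
With |Q| = 5, pigeonhole forces a state repeat no later than step 5; the substring read between the first and second visits to that state can be pumped.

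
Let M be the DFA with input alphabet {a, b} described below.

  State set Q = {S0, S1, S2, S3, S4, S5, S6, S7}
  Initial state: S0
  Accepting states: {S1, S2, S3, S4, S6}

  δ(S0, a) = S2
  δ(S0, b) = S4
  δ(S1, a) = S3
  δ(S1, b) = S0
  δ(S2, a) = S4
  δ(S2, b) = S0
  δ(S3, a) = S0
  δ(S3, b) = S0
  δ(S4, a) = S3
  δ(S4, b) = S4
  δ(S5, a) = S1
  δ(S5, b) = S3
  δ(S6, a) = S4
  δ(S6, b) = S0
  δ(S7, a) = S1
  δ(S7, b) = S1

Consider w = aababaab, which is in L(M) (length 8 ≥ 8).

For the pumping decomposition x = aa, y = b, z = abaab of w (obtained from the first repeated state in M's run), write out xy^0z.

aaabaab

xy⁰z = xz = aa·abaab = aaabaab.
Reading y = b takes M from S4 back to S4, so after x the machine is still in S4, and z then leads to the accepting state S4. Hence aaabaab ∈ L(M).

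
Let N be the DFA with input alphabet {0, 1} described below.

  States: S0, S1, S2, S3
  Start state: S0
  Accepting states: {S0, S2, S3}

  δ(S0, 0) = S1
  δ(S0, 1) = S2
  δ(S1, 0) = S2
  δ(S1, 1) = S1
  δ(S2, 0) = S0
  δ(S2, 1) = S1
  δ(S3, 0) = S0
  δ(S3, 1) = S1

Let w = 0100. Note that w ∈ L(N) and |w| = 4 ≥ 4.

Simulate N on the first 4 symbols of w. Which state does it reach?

S0

State sequence: S0 -0-> S1 -1-> S1 -0-> S2 -0-> S0

After reading 4 characters, N is in state S0.
(This kind of state-tracing is the core of the pumping-lemma construction: with 4 states, pigeonhole forces a repeat within the first 4 steps.)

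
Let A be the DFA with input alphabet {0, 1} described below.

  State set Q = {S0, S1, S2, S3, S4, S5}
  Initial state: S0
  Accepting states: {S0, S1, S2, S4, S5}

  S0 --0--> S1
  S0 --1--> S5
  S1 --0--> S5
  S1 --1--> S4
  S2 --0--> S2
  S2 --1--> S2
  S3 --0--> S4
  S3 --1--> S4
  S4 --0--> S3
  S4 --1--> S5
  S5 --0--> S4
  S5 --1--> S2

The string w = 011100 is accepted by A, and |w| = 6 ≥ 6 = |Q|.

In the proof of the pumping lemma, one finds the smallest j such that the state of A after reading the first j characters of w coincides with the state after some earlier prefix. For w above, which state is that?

S2

State sequence: S0 -0-> S1 -1-> S4 -1-> S5 -1-> S2 -0-> S2 -0-> S2
First repeat at step 5: S2 was already visited.

The earliest repeat is at step j = 5: A is in S2, which it already visited at step i = 4.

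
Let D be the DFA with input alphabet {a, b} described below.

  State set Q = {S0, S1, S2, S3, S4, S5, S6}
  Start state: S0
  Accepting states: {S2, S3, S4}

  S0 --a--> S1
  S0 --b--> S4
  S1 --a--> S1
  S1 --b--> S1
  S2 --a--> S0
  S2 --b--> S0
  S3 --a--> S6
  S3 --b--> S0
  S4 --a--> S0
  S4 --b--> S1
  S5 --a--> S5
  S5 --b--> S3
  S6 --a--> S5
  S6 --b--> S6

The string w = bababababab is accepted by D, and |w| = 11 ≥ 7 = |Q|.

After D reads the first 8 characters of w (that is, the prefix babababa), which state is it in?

S0

State sequence: S0 -b-> S4 -a-> S0 -b-> S4 -a-> S0 -b-> S4 -a-> S0 -b-> S4 -a-> S0

After reading 8 characters, D is in state S0.
(This kind of state-tracing is the core of the pumping-lemma construction: with 7 states, pigeonhole forces a repeat within the first 7 steps.)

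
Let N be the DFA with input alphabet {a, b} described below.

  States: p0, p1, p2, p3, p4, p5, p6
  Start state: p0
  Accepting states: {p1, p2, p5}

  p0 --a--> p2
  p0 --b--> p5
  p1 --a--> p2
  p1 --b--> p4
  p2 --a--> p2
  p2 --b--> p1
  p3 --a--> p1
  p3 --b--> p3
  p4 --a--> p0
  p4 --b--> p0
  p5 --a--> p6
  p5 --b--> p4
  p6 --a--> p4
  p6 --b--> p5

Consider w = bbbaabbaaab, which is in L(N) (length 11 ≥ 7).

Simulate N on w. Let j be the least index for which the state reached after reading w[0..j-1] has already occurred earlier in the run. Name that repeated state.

State sequence: p0 -b-> p5 -b-> p4 -b-> p0 -a-> p2 -a-> p2 -b-> p1 -b-> p4 -a-> p0 -a-> p2 -a-> p2 -b-> p1
First repeat at step 3: p0 was already visited.

The earliest repeat is at step j = 3: N is in p0, which it already visited at step i = 0.
Pumping length from the standard proof: p = 7 (the number of states). The repeated state found above gives |xy| = j ≤ 7 and |y| = j − i ≥ 1.

p0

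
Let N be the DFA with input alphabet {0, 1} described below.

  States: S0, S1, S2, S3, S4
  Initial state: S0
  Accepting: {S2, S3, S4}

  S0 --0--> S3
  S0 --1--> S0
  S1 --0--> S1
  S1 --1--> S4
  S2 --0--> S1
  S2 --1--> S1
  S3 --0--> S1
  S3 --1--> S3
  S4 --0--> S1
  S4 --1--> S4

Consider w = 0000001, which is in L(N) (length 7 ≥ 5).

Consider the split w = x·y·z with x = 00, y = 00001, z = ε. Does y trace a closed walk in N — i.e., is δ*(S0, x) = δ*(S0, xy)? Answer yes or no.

Run of N on the first 7 characters of w = 0 0 0 0 0 0 1:
  step 0: S0  (start)
  step 1: S3  (read 0: S0→S3)
  step 2: S1  (read 0: S3→S1)
  step 3: S1  (read 0: S1→S1)
  step 4: S1  (read 0: S1→S1)
  step 5: S1  (read 0: S1→S1)
  step 6: S1  (read 0: S1→S1)
  step 7: S4  (read 1: S1→S4)

After x (step 2): S1. After xy (step 7): S4.
They differ (S1 ≠ S4), so y is not a cycle from the state after x; this split is not the one the pumping-lemma construction produces, and pumping y need not keep the string in L(N).

no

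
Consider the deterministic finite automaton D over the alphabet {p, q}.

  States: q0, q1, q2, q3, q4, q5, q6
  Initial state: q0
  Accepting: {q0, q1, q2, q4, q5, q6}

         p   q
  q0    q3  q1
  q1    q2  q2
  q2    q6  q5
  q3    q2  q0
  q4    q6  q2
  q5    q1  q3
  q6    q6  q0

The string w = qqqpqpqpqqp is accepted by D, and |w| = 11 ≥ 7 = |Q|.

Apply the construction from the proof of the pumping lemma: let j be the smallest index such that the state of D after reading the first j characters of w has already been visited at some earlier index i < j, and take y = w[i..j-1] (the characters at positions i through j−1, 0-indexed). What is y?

Run of D on w = q q q p q p q p q q p:
  step 0: q0  (start)
  step 1: q1  (read q: q0→q1)
  step 2: q2  (read q: q1→q2)
  step 3: q5  (read q: q2→q5)
  step 4: q1  (read p: q5→q1)   ← first repeat (q1 seen earlier)
  step 5: q2  (read q: q1→q2)
  step 6: q6  (read p: q2→q6)
  step 7: q0  (read q: q6→q0)
  step 8: q3  (read p: q0→q3)
  step 9: q0  (read q: q3→q0)
  step 10: q1  (read q: q0→q1)
  step 11: q2  (read p: q1→q2)

So i = 1, j = 4, giving x = w[0:1] = q, y = w[1:4] = qqp, z = w[4:11] = qpqpqqp.
Check: |xy| = 4 ≤ 7 and |y| = 3 ≥ 1. Reading y takes D from q1 back to q1, so every xyⁱz is accepted.

qqp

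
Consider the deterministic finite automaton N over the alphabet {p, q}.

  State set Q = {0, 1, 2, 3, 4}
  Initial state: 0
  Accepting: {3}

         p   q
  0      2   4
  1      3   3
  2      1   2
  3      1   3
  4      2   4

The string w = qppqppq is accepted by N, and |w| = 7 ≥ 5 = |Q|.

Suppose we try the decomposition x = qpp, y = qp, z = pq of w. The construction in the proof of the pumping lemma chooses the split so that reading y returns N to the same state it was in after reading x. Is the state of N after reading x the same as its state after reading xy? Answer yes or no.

yes

State sequence: 0 -q-> 4 -p-> 2 -p-> 1 -q-> 3 -p-> 1

After x (step 3): 1. After xy (step 5): 1.
They match, so y = qp drives N around a cycle from 1 back to itself; pumping y any number of times keeps N in 1 before reading z, and xyⁱz ∈ L(N) for every i ≥ 0.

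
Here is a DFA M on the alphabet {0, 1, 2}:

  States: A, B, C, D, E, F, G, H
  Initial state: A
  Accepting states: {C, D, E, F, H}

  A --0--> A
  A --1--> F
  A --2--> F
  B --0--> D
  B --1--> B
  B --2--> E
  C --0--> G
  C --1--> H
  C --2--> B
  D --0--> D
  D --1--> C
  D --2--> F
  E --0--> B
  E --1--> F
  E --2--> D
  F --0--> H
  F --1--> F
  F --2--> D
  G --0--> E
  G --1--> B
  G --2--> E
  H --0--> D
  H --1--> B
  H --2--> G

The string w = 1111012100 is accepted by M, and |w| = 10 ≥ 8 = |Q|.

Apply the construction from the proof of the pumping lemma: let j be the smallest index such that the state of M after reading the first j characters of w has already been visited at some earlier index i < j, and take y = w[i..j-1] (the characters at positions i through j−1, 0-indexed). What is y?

1

Run of M on w = 1 1 1 1 0 1 2 1 0 0:
  step 0: A  (start)
  step 1: F  (read 1: A→F)
  step 2: F  (read 1: F→F)   ← first repeat (F seen earlier)
  step 3: F  (read 1: F→F)
  step 4: F  (read 1: F→F)
  step 5: H  (read 0: F→H)
  step 6: B  (read 1: H→B)
  step 7: E  (read 2: B→E)
  step 8: F  (read 1: E→F)
  step 9: H  (read 0: F→H)
  step 10: D  (read 0: H→D)

So i = 1, j = 2, giving x = w[0:1] = 1, y = w[1:2] = 1, z = w[2:10] = 11012100.
Check: |xy| = 2 ≤ 8 and |y| = 1 ≥ 1. Reading y takes M from F back to F, so every xyⁱz is accepted.
Since M has 8 states, any run of length ≥ 8 visits 8+1 states, so by pigeonhole some state repeats within the first 8 steps — that repeat gives the pumpable loop.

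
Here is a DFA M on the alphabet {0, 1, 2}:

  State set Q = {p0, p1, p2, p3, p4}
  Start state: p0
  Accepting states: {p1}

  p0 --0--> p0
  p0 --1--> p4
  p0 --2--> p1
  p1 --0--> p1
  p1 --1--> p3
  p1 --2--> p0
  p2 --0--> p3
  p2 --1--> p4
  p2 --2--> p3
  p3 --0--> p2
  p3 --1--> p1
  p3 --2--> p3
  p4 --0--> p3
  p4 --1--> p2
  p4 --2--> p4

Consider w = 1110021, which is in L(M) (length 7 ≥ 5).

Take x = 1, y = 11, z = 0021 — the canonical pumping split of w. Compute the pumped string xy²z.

111110021

xy^2z = 1·11·11·0021 = 111110021.
Reading y = 11 takes M from p4 back to p4, so after x·y·y the machine is still in p4, and z then leads to the accepting state p1. Hence 111110021 ∈ L(M).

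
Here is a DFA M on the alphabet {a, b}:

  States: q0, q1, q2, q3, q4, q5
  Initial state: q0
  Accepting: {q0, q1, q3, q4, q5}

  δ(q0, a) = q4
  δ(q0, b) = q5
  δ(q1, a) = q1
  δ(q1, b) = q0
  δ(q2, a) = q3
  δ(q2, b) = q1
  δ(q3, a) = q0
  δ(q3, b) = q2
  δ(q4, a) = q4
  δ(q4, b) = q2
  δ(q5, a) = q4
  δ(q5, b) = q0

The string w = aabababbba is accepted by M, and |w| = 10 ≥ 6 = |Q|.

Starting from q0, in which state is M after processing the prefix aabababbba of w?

q4

State sequence: q0 -a-> q4 -a-> q4 -b-> q2 -a-> q3 -b-> q2 -a-> q3 -b-> q2 -b-> q1 -b-> q0 -a-> q4

After reading 10 characters, M is in state q4.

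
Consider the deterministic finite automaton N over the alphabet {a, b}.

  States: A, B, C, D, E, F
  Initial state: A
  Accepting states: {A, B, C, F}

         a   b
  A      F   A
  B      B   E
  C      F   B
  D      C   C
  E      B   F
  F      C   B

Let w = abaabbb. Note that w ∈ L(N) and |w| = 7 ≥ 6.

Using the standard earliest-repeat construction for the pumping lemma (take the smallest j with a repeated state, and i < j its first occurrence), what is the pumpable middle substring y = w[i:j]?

a

Run of N on w = a b a a b b b:
  step 0: A  (start)
  step 1: F  (read a: A→F)
  step 2: B  (read b: F→B)
  step 3: B  (read a: B→B)   ← first repeat (B seen earlier)
  step 4: B  (read a: B→B)
  step 5: E  (read b: B→E)
  step 6: F  (read b: E→F)
  step 7: B  (read b: F→B)

So i = 2, j = 3, giving x = w[0:2] = ab, y = w[2:3] = a, z = w[3:7] = abbb.
Check: |xy| = 3 ≤ 6 and |y| = 1 ≥ 1. Reading y takes N from B back to B, so every xyⁱz is accepted.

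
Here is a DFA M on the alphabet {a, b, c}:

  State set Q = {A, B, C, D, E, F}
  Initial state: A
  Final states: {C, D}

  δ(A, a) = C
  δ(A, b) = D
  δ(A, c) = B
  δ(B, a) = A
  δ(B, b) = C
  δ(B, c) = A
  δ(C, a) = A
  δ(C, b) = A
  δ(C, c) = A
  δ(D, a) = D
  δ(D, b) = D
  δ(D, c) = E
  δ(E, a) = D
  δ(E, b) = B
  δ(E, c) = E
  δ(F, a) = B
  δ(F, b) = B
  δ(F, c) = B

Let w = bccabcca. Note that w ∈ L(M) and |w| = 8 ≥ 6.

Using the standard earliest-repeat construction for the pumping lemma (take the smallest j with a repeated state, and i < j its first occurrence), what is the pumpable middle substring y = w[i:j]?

c

Run of M on w = b c c a b c c a:
  step 0: A  (start)
  step 1: D  (read b: A→D)
  step 2: E  (read c: D→E)
  step 3: E  (read c: E→E)   ← first repeat (E seen earlier)
  step 4: D  (read a: E→D)
  step 5: D  (read b: D→D)
  step 6: E  (read c: D→E)
  step 7: E  (read c: E→E)
  step 8: D  (read a: E→D)

So i = 2, j = 3, giving x = w[0:2] = bc, y = w[2:3] = c, z = w[3:8] = abcca.
Check: |xy| = 3 ≤ 6 and |y| = 1 ≥ 1. Reading y takes M from E back to E, so every xyⁱz is accepted.
Since M has 6 states, any run of length ≥ 6 visits 6+1 states, so by pigeonhole some state repeats within the first 6 steps — that repeat gives the pumpable loop.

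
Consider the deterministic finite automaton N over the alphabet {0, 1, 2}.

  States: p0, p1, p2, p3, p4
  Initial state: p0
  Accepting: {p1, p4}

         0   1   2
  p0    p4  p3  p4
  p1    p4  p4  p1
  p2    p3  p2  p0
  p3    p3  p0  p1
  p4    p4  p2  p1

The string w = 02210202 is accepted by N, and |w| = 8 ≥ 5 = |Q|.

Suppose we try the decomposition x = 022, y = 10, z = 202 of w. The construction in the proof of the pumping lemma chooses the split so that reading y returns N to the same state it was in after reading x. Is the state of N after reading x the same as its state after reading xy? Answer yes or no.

no

Run of N on the first 5 characters of w = 0 2 2 1 0:
  step 0: p0  (start)
  step 1: p4  (read 0: p0→p4)
  step 2: p1  (read 2: p4→p1)
  step 3: p1  (read 2: p1→p1)
  step 4: p4  (read 1: p1→p4)
  step 5: p4  (read 0: p4→p4)

After x (step 3): p1. After xy (step 5): p4.
They differ (p1 ≠ p4), so y is not a cycle from the state after x; this split is not the one the pumping-lemma construction produces, and pumping y need not keep the string in L(N).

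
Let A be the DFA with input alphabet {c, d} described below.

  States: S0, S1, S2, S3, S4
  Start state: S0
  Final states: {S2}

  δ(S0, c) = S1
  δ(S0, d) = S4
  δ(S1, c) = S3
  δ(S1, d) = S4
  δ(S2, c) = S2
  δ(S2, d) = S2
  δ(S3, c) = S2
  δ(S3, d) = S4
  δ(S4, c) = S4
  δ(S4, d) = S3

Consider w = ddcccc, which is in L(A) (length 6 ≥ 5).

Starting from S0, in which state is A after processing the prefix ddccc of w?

S2

Run of A on the first 5 characters of w = d d c c c:
  step 0: S0  (start)
  step 1: S4  (read d: S0→S4)
  step 2: S3  (read d: S4→S3)
  step 3: S2  (read c: S3→S2)
  step 4: S2  (read c: S2→S2)
  step 5: S2  (read c: S2→S2)

After reading 5 characters, A is in state S2.
(This kind of state-tracing is the core of the pumping-lemma construction: with 5 states, pigeonhole forces a repeat within the first 5 steps.)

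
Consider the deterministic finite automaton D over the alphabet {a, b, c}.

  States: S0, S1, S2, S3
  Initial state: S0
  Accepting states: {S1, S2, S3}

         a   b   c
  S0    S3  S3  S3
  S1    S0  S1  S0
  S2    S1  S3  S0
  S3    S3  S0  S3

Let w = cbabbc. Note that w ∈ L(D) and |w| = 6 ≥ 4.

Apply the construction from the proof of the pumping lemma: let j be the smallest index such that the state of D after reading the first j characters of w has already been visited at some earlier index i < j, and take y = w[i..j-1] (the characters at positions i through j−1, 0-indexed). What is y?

State sequence: S0 -c-> S3 -b-> S0 -a-> S3 -b-> S0 -b-> S3 -c-> S3
First repeat at step 2: S0 was already visited.

So i = 0, j = 2, giving x = w[0:0] = ε, y = w[0:2] = cb, z = w[2:6] = abbc.
Check: |xy| = 2 ≤ 4 and |y| = 2 ≥ 1. Reading y takes D from S0 back to S0, so every xyⁱz is accepted.

cb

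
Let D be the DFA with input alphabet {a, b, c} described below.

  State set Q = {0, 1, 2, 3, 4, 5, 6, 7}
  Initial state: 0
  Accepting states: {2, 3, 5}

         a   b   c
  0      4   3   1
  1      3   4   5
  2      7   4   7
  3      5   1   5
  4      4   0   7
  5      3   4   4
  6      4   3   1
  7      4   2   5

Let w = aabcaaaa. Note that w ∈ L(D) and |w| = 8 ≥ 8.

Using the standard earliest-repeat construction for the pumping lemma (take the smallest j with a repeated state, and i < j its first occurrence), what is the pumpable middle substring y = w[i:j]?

Run of D on w = a a b c a a a a:
  step 0: 0  (start)
  step 1: 4  (read a: 0→4)
  step 2: 4  (read a: 4→4)   ← first repeat (4 seen earlier)
  step 3: 0  (read b: 4→0)
  step 4: 1  (read c: 0→1)
  step 5: 3  (read a: 1→3)
  step 6: 5  (read a: 3→5)
  step 7: 3  (read a: 5→3)
  step 8: 5  (read a: 3→5)

So i = 1, j = 2, giving x = w[0:1] = a, y = w[1:2] = a, z = w[2:8] = bcaaaa.
Check: |xy| = 2 ≤ 8 and |y| = 1 ≥ 1. Reading y takes D from 4 back to 4, so every xyⁱz is accepted.
The DFA has 8 states, so the proof of the pumping lemma guarantees a repeated state among the first 8+1 visited; the segment between the two visits is the pumpable y.

a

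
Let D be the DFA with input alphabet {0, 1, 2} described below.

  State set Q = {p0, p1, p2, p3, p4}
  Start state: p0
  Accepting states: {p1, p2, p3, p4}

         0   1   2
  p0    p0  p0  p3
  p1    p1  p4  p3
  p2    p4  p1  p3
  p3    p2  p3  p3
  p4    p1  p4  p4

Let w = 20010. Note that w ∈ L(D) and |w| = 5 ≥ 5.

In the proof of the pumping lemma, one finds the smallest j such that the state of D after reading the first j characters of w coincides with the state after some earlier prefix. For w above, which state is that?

p4

State sequence: p0 -2-> p3 -0-> p2 -0-> p4 -1-> p4 -0-> p1
First repeat at step 4: p4 was already visited.

The earliest repeat is at step j = 4: D is in p4, which it already visited at step i = 3.
The DFA has 5 states, so the proof of the pumping lemma guarantees a repeated state among the first 5+1 visited; the segment between the two visits is the pumpable y.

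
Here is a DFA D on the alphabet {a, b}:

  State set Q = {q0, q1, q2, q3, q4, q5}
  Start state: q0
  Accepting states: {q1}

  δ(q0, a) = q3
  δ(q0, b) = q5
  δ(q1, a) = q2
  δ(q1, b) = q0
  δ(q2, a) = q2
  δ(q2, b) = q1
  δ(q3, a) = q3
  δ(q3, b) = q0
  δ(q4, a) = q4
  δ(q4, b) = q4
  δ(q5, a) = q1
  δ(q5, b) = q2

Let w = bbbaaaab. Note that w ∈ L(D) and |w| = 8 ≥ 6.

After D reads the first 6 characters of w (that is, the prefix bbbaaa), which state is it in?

State sequence: q0 -b-> q5 -b-> q2 -b-> q1 -a-> q2 -a-> q2 -a-> q2

After reading 6 characters, D is in state q2.

q2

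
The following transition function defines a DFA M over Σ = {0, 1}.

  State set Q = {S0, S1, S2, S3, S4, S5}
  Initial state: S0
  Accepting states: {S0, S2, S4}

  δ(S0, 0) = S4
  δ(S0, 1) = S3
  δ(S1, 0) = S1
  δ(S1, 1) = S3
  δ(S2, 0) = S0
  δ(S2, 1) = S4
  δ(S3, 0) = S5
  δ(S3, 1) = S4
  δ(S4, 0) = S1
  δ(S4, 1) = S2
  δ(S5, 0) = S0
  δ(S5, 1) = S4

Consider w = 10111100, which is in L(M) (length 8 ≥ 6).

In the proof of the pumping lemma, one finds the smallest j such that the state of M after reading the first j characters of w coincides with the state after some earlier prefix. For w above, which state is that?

Run of M on w = 1 0 1 1 1 1 0 0:
  step 0: S0  (start)
  step 1: S3  (read 1: S0→S3)
  step 2: S5  (read 0: S3→S5)
  step 3: S4  (read 1: S5→S4)
  step 4: S2  (read 1: S4→S2)
  step 5: S4  (read 1: S2→S4)   ← first repeat (S4 seen earlier)
  step 6: S2  (read 1: S4→S2)
  step 7: S0  (read 0: S2→S0)
  step 8: S4  (read 0: S0→S4)

The earliest repeat is at step j = 5: M is in S4, which it already visited at step i = 3.
Since M has 6 states, any run of length ≥ 6 visits 6+1 states, so by pigeonhole some state repeats within the first 6 steps — that repeat gives the pumpable loop.

S4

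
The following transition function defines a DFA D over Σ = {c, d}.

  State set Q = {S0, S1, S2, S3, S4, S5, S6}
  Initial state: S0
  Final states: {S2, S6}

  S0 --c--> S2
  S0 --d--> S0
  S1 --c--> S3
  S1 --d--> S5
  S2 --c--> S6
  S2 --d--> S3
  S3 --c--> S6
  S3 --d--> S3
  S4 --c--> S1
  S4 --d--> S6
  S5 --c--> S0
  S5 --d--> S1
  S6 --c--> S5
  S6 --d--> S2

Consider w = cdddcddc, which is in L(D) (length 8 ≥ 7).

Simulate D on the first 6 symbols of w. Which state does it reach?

State sequence: S0 -c-> S2 -d-> S3 -d-> S3 -d-> S3 -c-> S6 -d-> S2

After reading 6 characters, D is in state S2.

S2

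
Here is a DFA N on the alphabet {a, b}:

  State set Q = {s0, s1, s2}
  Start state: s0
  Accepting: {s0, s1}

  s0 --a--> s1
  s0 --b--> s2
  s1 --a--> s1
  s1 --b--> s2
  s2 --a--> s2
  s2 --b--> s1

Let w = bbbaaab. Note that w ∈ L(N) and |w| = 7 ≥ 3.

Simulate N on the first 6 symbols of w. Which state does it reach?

State sequence: s0 -b-> s2 -b-> s1 -b-> s2 -a-> s2 -a-> s2 -a-> s2

After reading 6 characters, N is in state s2.
(This kind of state-tracing is the core of the pumping-lemma construction: with 3 states, pigeonhole forces a repeat within the first 3 steps.)

s2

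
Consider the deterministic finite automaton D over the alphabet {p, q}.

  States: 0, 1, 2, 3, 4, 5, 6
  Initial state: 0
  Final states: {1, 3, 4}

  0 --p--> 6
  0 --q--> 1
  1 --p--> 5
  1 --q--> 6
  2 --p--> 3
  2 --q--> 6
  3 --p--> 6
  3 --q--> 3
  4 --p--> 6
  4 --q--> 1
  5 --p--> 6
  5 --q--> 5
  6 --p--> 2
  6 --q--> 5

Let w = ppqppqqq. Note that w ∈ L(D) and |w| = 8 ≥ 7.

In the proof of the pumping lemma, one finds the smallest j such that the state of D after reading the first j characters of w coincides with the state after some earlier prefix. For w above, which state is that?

6

State sequence: 0 -p-> 6 -p-> 2 -q-> 6 -p-> 2 -p-> 3 -q-> 3 -q-> 3 -q-> 3
First repeat at step 3: 6 was already visited.

The earliest repeat is at step j = 3: D is in 6, which it already visited at step i = 1.
Pumping length from the standard proof: p = 7 (the number of states). The repeated state found above gives |xy| = j ≤ 7 and |y| = j − i ≥ 1.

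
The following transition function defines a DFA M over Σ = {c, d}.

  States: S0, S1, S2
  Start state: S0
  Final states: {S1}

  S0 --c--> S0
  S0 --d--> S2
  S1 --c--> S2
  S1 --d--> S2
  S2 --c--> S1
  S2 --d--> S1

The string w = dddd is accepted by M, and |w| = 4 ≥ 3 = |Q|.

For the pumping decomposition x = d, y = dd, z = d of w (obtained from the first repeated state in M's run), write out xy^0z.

xy⁰z = xz = d·d = dd.
Reading y = dd takes M from S2 back to S2, so after x the machine is still in S2, and z then leads to the accepting state S1. Hence dd ∈ L(M).

dd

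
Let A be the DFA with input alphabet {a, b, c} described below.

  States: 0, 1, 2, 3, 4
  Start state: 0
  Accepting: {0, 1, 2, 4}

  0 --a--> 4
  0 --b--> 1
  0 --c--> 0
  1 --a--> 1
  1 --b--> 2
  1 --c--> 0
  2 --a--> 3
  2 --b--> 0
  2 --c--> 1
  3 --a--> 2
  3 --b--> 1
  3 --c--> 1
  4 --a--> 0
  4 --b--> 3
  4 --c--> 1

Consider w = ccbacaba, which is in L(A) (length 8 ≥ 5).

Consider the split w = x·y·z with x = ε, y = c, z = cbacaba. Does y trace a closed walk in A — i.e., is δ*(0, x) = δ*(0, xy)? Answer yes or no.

yes

State sequence: 0 -c-> 0

After x (step 0): 0. After xy (step 1): 0.
They match, so y = c drives A around a cycle from 0 back to itself; pumping y any number of times keeps A in 0 before reading z, and xyⁱz ∈ L(A) for every i ≥ 0.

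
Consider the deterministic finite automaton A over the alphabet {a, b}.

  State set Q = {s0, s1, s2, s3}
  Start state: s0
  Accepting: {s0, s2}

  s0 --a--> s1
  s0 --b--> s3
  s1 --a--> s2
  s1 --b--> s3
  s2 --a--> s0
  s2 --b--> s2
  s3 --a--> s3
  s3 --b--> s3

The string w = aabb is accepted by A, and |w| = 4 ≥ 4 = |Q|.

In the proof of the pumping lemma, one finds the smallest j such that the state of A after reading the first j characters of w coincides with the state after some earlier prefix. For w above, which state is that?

State sequence: s0 -a-> s1 -a-> s2 -b-> s2 -b-> s2
First repeat at step 3: s2 was already visited.

The earliest repeat is at step j = 3: A is in s2, which it already visited at step i = 2.

s2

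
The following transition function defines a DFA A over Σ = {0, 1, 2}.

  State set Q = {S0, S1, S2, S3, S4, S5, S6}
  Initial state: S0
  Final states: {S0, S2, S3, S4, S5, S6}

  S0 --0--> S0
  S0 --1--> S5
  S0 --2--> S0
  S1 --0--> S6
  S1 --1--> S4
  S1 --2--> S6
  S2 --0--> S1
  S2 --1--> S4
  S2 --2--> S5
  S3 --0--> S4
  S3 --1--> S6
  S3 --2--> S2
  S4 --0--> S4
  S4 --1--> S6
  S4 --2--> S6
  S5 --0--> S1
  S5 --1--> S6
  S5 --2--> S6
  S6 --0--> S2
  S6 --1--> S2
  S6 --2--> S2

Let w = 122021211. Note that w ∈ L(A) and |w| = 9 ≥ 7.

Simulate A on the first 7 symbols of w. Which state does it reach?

S5

State sequence: S0 -1-> S5 -2-> S6 -2-> S2 -0-> S1 -2-> S6 -1-> S2 -2-> S5

After reading 7 characters, A is in state S5.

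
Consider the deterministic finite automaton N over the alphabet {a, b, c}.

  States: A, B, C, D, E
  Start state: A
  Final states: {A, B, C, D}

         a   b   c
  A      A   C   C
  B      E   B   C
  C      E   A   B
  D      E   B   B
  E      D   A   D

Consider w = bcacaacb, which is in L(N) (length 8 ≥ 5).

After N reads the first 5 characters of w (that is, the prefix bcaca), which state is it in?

E

Run of N on the first 5 characters of w = b c a c a:
  step 0: A  (start)
  step 1: C  (read b: A→C)
  step 2: B  (read c: C→B)
  step 3: E  (read a: B→E)
  step 4: D  (read c: E→D)
  step 5: E  (read a: D→E)

After reading 5 characters, N is in state E.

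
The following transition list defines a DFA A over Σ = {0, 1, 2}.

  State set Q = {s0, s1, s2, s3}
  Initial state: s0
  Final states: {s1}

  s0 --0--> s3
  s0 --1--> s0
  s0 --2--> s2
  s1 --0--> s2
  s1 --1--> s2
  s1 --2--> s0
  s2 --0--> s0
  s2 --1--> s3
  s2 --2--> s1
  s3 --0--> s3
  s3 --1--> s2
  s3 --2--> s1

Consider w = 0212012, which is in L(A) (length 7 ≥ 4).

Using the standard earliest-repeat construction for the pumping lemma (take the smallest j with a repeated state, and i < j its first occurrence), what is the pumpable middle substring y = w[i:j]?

Run of A on w = 0 2 1 2 0 1 2:
  step 0: s0  (start)
  step 1: s3  (read 0: s0→s3)
  step 2: s1  (read 2: s3→s1)
  step 3: s2  (read 1: s1→s2)
  step 4: s1  (read 2: s2→s1)   ← first repeat (s1 seen earlier)
  step 5: s2  (read 0: s1→s2)
  step 6: s3  (read 1: s2→s3)
  step 7: s1  (read 2: s3→s1)

So i = 2, j = 4, giving x = w[0:2] = 02, y = w[2:4] = 12, z = w[4:7] = 012.
Check: |xy| = 4 ≤ 4 and |y| = 2 ≥ 1. Reading y takes A from s1 back to s1, so every xyⁱz is accepted.

12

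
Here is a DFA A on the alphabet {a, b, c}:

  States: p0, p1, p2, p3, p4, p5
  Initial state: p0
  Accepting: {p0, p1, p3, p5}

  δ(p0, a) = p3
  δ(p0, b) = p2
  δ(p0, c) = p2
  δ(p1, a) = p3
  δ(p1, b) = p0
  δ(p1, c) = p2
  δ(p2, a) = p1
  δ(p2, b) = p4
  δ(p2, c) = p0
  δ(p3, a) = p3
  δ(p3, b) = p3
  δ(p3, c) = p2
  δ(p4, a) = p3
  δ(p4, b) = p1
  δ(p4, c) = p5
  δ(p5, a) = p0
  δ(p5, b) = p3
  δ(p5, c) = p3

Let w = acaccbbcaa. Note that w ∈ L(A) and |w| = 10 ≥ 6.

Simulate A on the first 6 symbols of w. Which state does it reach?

p2

State sequence: p0 -a-> p3 -c-> p2 -a-> p1 -c-> p2 -c-> p0 -b-> p2

After reading 6 characters, A is in state p2.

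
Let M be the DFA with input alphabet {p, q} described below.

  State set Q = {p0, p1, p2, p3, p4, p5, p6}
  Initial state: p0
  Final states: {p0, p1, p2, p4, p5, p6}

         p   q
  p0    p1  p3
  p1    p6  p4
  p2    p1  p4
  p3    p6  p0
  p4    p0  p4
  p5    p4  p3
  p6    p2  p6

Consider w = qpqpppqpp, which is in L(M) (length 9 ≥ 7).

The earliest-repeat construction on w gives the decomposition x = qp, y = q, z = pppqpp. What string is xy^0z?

qppppqpp

xy⁰z = xz = qp·pppqpp = qppppqpp.
Reading y = q takes M from p6 back to p6, so after x the machine is still in p6, and z then leads to the accepting state p1. Hence qppppqpp ∈ L(M).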